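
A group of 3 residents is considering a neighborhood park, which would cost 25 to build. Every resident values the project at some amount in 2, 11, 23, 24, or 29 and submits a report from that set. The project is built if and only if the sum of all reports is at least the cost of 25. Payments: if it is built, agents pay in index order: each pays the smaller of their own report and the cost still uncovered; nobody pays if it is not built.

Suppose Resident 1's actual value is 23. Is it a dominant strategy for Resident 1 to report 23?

No

Consider the case where Resident 2 reports 2 and Resident 3 reports 23.
Truthful report 23: project built, pays 23, utility 23 - 23 = 0.
Report 2 instead: project built, pays 2, utility 23 - 2 = 21.
Since 21 > 0, reporting 2 is strictly better here, so truthful reporting is not dominant.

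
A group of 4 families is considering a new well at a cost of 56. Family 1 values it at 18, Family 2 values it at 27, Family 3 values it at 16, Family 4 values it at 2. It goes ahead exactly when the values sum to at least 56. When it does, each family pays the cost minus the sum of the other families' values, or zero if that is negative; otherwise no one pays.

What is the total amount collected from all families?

Total value 63 ≥ cost 56, so it is built.
Family 1: others sum to 45; max(0, 56 - 45) = 11.
Family 2: others sum to 36; max(0, 56 - 36) = 20.
Family 3: others sum to 47; max(0, 56 - 47) = 9.
Family 4: others sum to 61; max(0, 56 - 61) = 0.
Total collected = 11 + 20 + 9 + 0 = 40.

40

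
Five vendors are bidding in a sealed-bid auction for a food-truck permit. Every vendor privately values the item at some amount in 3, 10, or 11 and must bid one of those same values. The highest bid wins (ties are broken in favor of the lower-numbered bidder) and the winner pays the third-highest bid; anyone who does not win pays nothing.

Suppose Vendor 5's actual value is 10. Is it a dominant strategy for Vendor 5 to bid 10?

Consider the case where Vendor 1 bids 3, Vendor 2 bids 3, Vendor 3 bids 3 and Vendor 4 bids 10.
Truthful bid 10: loses, pays 0, utility 0.
Bid 11 instead: wins, pays 3, utility 10 - 3 = 7.
Since 7 > 0, bidding 11 is strictly better here, so truthful bidding is not dominant.

No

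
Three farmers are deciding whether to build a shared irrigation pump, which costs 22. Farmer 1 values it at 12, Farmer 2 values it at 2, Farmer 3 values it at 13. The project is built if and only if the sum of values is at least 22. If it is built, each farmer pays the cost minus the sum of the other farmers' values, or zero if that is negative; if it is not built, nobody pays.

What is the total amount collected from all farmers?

Total value 27 ≥ cost 22, so it is built.
Farmer 1: others sum to 15; max(0, 22 - 15) = 7.
Farmer 2: others sum to 25; max(0, 22 - 25) = 0.
Farmer 3: others sum to 14; max(0, 22 - 14) = 8.
Total collected = 7 + 0 + 8 = 15.

15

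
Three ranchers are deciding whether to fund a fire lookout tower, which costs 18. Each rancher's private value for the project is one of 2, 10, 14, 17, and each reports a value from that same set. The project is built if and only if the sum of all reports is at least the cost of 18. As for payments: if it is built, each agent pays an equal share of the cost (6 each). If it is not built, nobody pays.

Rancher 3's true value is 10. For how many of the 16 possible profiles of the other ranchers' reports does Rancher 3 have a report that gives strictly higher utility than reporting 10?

1

Others report (2, 2): truth gives 0; report 14 gives 4 > 0. Violating.
Others report (2, 10): truth gives 4; no alternative beats it.
Others report (2, 14): truth gives 4; no alternative beats it.
(Checking all 16 profiles: 1 has a profitable deviation, 15 do not.)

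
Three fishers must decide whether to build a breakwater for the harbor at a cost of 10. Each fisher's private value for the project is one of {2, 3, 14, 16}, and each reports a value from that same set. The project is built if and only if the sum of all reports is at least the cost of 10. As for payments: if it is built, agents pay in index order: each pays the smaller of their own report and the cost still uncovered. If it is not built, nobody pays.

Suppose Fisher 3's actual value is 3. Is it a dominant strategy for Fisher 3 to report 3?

Check each profile of the others' reports and compare truth against every alternative report.
Others report (2, 14): truth gives 3, best alternative gives 3.
Others report (2, 16): truth gives 3, best alternative gives 3.
Others report (3, 14): truth gives 3, best alternative gives 3.
Others report (3, 16): truth gives 3, best alternative gives 3.
Others report (14, 2): truth gives 3, best alternative gives 3.
Others report (14, 3): truth gives 3, best alternative gives 3.
(Remaining 10 profiles checked similarly; truth is weakly best in each.)
In every case the truthful report is at least as good as any alternative, so it is a dominant strategy.

Yes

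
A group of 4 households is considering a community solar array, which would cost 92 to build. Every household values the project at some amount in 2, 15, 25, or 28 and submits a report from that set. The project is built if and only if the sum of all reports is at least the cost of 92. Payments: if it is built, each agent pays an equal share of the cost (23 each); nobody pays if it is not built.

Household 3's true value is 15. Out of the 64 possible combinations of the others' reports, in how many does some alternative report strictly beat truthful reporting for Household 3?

Others report (25, 25, 28): truth gives -8; report 2 gives 0 > -8. Violating.
Others report (25, 28, 25): truth gives -8; report 2 gives 0 > -8. Violating.
Others report (25, 28, 28): truth gives -8; report 2 gives 0 > -8. Violating.
Others report (28, 25, 25): truth gives -8; report 2 gives 0 > -8. Violating.
Others report (2, 2, 2): truth gives 0; no alternative beats it.
Others report (2, 2, 15): truth gives 0; no alternative beats it.
(Checking all 64 profiles: 7 have a profitable deviation, 57 do not.)

7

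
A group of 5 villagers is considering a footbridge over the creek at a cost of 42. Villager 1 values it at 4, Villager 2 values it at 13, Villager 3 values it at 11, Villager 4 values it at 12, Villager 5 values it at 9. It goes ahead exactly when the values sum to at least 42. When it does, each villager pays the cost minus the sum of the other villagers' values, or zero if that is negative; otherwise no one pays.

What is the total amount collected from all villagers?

Total value 49 ≥ cost 42, so it is built.
Villager 1: others sum to 45; max(0, 42 - 45) = 0.
Villager 2: others sum to 36; max(0, 42 - 36) = 6.
Villager 3: others sum to 38; max(0, 42 - 38) = 4.
Villager 4: others sum to 37; max(0, 42 - 37) = 5.
Villager 5: others sum to 40; max(0, 42 - 40) = 2.
Total collected = 0 + 6 + 4 + 5 + 2 = 17.

17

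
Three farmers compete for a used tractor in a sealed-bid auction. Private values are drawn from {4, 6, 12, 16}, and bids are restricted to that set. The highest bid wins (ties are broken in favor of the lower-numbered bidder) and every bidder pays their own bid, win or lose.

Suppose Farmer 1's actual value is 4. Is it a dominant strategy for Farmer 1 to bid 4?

No

Consider the case where Farmer 2 bids 4 and Farmer 3 bids 6.
Truthful bid 4: loses but pays 4, utility -4.
Bid 6 instead: wins, pays 6, utility 4 - 6 = -2.
Since -2 > -4, bidding 6 is strictly better here, so truthful bidding is not dominant.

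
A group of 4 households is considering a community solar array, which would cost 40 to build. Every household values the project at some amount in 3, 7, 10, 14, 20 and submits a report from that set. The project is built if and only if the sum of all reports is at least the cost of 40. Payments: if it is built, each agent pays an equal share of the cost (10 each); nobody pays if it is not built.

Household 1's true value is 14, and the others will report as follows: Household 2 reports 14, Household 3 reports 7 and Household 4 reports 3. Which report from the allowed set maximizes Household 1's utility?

Report 3: project not built, utility 0.
Report 7: project not built, utility 0.
Report 10: project not built, utility 0.
Report 14: project not built, utility 0.
Report 20: project built, pays 10, utility 14 - 10 = 4.
The best choice is 20 with utility 4.

20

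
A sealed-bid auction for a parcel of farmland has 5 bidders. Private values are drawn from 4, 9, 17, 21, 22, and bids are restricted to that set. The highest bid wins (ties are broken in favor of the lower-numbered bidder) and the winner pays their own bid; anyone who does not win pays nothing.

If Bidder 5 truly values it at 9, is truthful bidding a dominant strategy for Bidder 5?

Check each profile of the others' bids and compare truth against every alternative bid.
Others bid (4, 4, 4, 4): truth gives 0, best alternative gives 0.
Others bid (4, 4, 4, 9): truth gives 0, best alternative gives 0.
Others bid (4, 4, 4, 17): truth gives 0, best alternative gives 0.
Others bid (4, 4, 4, 21): truth gives 0, best alternative gives 0.
Others bid (4, 4, 4, 22): truth gives 0, best alternative gives 0.
Others bid (4, 4, 9, 4): truth gives 0, best alternative gives 0.
(Remaining 619 profiles checked similarly; truth is weakly best in each.)
In every case the truthful bid is at least as good as any alternative, so it is a dominant strategy.

Yes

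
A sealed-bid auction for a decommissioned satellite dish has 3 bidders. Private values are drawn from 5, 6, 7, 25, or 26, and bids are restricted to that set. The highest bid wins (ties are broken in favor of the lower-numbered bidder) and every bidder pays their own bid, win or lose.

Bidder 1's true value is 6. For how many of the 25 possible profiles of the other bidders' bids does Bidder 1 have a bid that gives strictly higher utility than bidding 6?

22

Others bid (5, 5): truth gives 0; bid 5 gives 1 > 0. Violating.
Others bid (5, 7): truth gives -6; bid 7 gives -1 > -6. Violating.
Others bid (5, 25): truth gives -6; bid 5 gives -5 > -6. Violating.
Others bid (5, 26): truth gives -6; bid 5 gives -5 > -6. Violating.
Others bid (5, 6): truth gives 0; no alternative beats it.
Others bid (6, 5): truth gives 0; no alternative beats it.
(Checking all 25 profiles: 22 have a profitable deviation, 3 do not.)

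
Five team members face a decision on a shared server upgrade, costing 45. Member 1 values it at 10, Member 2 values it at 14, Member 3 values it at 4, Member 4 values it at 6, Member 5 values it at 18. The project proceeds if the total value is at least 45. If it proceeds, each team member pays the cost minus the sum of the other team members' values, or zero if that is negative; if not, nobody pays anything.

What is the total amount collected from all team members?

Total value 52 ≥ cost 45, so it is built.
Member 1: others sum to 42; max(0, 45 - 42) = 3.
Member 2: others sum to 38; max(0, 45 - 38) = 7.
Member 3: others sum to 48; max(0, 45 - 48) = 0.
Member 4: others sum to 46; max(0, 45 - 46) = 0.
Member 5: others sum to 34; max(0, 45 - 34) = 11.
Total collected = 3 + 7 + 0 + 0 + 11 = 21.

21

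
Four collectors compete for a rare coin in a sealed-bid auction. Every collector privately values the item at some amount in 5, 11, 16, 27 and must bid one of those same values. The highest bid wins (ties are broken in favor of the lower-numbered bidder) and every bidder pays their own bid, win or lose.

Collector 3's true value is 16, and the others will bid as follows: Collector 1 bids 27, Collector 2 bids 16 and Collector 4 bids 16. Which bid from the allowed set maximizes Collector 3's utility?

Bid 5: loses but pays 5, utility -5.
Bid 11: loses but pays 11, utility -11.
Bid 16: loses but pays 16, utility -16.
Bid 27: loses but pays 27, utility -27.
The best choice is 5 with utility -5.

5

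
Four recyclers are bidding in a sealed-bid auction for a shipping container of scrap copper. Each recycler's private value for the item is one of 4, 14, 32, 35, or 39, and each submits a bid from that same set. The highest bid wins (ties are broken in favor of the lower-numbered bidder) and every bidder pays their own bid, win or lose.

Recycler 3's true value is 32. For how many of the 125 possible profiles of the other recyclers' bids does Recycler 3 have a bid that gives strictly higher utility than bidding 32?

115

Others bid (4, 4, 4): truth gives 0; bid 14 gives 18 > 0. Violating.
Others bid (4, 4, 14): truth gives 0; bid 14 gives 18 > 0. Violating.
Others bid (4, 4, 35): truth gives -32; bid 35 gives -3 > -32. Violating.
Others bid (4, 4, 39): truth gives -32; bid 4 gives -4 > -32. Violating.
Others bid (4, 4, 32): truth gives 0; no alternative beats it.
Others bid (4, 14, 4): truth gives 0; no alternative beats it.
(Checking all 125 profiles: 115 have a profitable deviation, 10 do not.)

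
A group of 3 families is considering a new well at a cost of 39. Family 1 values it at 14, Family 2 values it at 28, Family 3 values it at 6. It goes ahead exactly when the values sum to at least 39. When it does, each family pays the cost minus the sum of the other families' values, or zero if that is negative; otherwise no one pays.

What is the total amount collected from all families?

24

Total value 48 ≥ cost 39, so it is built.
Family 1: others sum to 34; max(0, 39 - 34) = 5.
Family 2: others sum to 20; max(0, 39 - 20) = 19.
Family 3: others sum to 42; max(0, 39 - 42) = 0.
Total collected = 5 + 19 + 0 = 24.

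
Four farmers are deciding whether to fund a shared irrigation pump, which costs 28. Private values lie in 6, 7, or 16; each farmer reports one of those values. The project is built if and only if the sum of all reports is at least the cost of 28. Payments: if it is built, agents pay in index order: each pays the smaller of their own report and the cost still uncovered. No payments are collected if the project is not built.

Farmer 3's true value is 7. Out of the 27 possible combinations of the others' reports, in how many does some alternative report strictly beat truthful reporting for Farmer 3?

Others report (6, 6, 16): truth gives 0; report 6 gives 1 > 0. Violating.
Others report (6, 7, 16): truth gives 0; report 6 gives 1 > 0. Violating.
Others report (7, 6, 16): truth gives 0; report 6 gives 1 > 0. Violating.
Others report (7, 7, 16): truth gives 0; report 6 gives 1 > 0. Violating.
Others report (6, 6, 6): truth gives 0; no alternative beats it.
Others report (6, 6, 7): truth gives 0; no alternative beats it.
(Checking all 27 profiles: 4 have a profitable deviation, 23 do not.)

4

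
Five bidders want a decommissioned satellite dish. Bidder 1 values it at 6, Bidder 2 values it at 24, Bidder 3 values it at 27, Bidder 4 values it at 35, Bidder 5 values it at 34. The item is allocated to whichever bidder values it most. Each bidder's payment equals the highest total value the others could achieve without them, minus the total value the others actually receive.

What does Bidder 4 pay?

34

Bidder 4 has the highest value and receives the item.
Without Bidder 4, the item would go to the next-highest value, 34, so the others could achieve 34.
With Bidder 4 present and winning, the others receive nothing, so their total is 0.
Payment = 34 - 0 = 34.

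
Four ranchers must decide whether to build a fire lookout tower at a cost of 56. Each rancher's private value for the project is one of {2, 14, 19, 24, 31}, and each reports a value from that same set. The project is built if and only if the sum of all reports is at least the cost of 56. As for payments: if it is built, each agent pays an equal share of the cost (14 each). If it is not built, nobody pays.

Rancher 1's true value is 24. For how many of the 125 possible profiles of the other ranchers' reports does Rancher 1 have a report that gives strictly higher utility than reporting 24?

Others report (2, 2, 24): truth gives 0; report 31 gives 10 > 0. Violating.
Others report (2, 14, 14): truth gives 0; report 31 gives 10 > 0. Violating.
Others report (2, 24, 2): truth gives 0; report 31 gives 10 > 0. Violating.
Others report (14, 2, 14): truth gives 0; report 31 gives 10 > 0. Violating.
Others report (2, 2, 2): truth gives 0; no alternative beats it.
Others report (2, 2, 14): truth gives 0; no alternative beats it.
(Checking all 125 profiles: 6 have a profitable deviation, 119 do not.)

6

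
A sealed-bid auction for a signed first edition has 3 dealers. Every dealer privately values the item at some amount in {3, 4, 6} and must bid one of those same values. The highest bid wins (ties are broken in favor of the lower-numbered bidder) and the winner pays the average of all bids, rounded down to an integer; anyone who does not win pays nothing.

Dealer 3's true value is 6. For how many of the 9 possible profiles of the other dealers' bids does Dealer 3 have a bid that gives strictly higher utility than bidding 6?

1

Others bid (3, 3): truth gives 2; bid 4 gives 3 > 2. Violating.
Others bid (3, 4): truth gives 2; no alternative beats it.
Others bid (3, 6): truth gives 0; no alternative beats it.
(Checking all 9 profiles: 1 has a profitable deviation, 8 do not.)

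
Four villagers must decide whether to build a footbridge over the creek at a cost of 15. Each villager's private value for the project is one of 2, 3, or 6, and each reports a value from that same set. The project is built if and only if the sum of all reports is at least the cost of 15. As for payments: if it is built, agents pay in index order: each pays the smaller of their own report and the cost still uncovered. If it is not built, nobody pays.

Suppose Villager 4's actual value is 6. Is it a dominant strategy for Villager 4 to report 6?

Check each profile of the others' reports and compare truth against every alternative report.
Others report (2, 3, 6): truth gives 2, best alternative gives 0.
Others report (2, 6, 3): truth gives 2, best alternative gives 0.
Others report (3, 2, 6): truth gives 2, best alternative gives 0.
Others report (3, 6, 2): truth gives 2, best alternative gives 0.
Others report (6, 2, 3): truth gives 2, best alternative gives 0.
Others report (6, 3, 2): truth gives 2, best alternative gives 0.
(Remaining 21 profiles checked similarly; truth is weakly best in each.)
In every case the truthful report is at least as good as any alternative, so it is a dominant strategy.

Yes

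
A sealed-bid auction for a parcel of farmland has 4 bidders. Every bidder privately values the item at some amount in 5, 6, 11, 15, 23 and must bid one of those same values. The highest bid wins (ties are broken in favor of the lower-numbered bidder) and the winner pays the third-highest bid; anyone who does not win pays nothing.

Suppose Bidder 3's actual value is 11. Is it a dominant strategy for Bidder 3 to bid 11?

No

Consider the case where Bidder 1 bids 5, Bidder 2 bids 5 and Bidder 4 bids 15.
Truthful bid 11: loses, pays 0, utility 0.
Bid 15 instead: wins, pays 5, utility 11 - 5 = 6.
Since 6 > 0, bidding 15 is strictly better here, so truthful bidding is not dominant.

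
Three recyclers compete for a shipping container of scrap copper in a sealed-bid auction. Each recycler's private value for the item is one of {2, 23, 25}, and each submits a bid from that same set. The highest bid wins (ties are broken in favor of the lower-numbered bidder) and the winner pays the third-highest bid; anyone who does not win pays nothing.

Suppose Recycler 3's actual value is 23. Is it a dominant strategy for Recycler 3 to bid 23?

No

Consider the case where Recycler 1 bids 2 and Recycler 2 bids 23.
Truthful bid 23: loses, pays 0, utility 0.
Bid 25 instead: wins, pays 2, utility 23 - 2 = 21.
Since 21 > 0, bidding 25 is strictly better here, so truthful bidding is not dominant.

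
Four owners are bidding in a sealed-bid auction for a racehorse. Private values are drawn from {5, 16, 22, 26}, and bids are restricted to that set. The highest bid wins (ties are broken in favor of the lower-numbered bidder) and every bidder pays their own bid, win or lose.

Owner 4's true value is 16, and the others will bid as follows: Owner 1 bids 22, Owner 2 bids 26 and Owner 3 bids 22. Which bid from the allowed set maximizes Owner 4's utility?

Bid 5: loses but pays 5, utility -5.
Bid 16: loses but pays 16, utility -16.
Bid 22: loses but pays 22, utility -22.
Bid 26: loses but pays 26, utility -26.
The best choice is 5 with utility -5.

5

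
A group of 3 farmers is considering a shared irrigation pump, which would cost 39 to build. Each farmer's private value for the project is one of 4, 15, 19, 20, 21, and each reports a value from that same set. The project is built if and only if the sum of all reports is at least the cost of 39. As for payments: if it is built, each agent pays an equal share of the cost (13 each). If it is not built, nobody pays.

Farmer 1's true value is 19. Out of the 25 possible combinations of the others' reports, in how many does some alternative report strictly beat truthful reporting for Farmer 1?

2

Others report (4, 15): truth gives 0; report 20 gives 6 > 0. Violating.
Others report (15, 4): truth gives 0; report 20 gives 6 > 0. Violating.
Others report (4, 4): truth gives 0; no alternative beats it.
Others report (4, 19): truth gives 6; no alternative beats it.
(Checking all 25 profiles: 2 have a profitable deviation, 23 do not.)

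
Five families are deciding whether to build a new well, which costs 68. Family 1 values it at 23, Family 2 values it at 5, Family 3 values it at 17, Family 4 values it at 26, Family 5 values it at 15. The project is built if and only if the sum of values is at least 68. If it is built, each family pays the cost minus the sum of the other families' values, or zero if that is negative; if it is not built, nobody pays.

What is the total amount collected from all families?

Total value 86 ≥ cost 68, so it is built.
Family 1: others sum to 63; max(0, 68 - 63) = 5.
Family 2: others sum to 81; max(0, 68 - 81) = 0.
Family 3: others sum to 69; max(0, 68 - 69) = 0.
Family 4: others sum to 60; max(0, 68 - 60) = 8.
Family 5: others sum to 71; max(0, 68 - 71) = 0.
Total collected = 5 + 0 + 0 + 8 + 0 = 13.

13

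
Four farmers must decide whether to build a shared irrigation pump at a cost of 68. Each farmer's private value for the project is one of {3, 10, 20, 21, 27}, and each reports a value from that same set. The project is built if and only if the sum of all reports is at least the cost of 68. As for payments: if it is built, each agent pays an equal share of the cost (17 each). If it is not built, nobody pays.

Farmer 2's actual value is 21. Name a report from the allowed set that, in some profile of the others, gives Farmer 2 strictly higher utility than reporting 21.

Suppose Farmer 1 reports 3, Farmer 3 reports 20 and Farmer 4 reports 20.
Report 21: project not built, utility 0.
Report 27: project built, pays 17, utility 21 - 17 = 4.
So reporting 27 beats truth here (4 > 0).

27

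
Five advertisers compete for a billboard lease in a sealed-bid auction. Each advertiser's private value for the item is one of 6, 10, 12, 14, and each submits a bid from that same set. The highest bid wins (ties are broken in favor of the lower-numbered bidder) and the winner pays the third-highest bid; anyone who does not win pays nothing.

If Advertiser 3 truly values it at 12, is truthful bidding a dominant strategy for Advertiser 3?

Consider the case where Advertiser 1 bids 6, Advertiser 2 bids 6, Advertiser 4 bids 6 and Advertiser 5 bids 14.
Truthful bid 12: loses, pays 0, utility 0.
Bid 14 instead: wins, pays 6, utility 12 - 6 = 6.
Since 6 > 0, bidding 14 is strictly better here, so truthful bidding is not dominant.

No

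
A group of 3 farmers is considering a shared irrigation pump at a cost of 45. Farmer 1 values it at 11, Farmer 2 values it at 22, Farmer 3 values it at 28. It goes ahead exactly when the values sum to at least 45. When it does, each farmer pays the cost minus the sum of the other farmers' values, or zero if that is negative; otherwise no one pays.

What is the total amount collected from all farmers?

Total value 61 ≥ cost 45, so it is built.
Farmer 1: others sum to 50; max(0, 45 - 50) = 0.
Farmer 2: others sum to 39; max(0, 45 - 39) = 6.
Farmer 3: others sum to 33; max(0, 45 - 33) = 12.
Total collected = 0 + 6 + 12 = 18.

18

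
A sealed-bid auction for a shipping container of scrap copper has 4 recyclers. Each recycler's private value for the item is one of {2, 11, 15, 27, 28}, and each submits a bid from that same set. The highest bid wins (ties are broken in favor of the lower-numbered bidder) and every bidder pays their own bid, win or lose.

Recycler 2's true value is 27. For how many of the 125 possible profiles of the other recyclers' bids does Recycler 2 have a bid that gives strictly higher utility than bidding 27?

Others bid (2, 2, 2): truth gives 0; bid 11 gives 16 > 0. Violating.
Others bid (2, 2, 11): truth gives 0; bid 11 gives 16 > 0. Violating.
Others bid (2, 2, 15): truth gives 0; bid 15 gives 12 > 0. Violating.
Others bid (2, 2, 28): truth gives -27; bid 28 gives -1 > -27. Violating.
Others bid (2, 2, 27): truth gives 0; no alternative beats it.
Others bid (2, 11, 27): truth gives 0; no alternative beats it.
(Checking all 125 profiles: 95 have a profitable deviation, 30 do not.)

95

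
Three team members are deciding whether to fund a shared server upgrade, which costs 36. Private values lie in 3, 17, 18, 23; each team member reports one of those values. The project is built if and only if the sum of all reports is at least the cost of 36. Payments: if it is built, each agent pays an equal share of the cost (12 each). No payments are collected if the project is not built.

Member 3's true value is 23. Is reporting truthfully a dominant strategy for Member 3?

Check each profile of the others' reports and compare truth against every alternative report.
Others report (3, 17): truth gives 11, best alternative gives 11.
Others report (3, 18): truth gives 11, best alternative gives 11.
Others report (3, 23): truth gives 11, best alternative gives 11.
Others report (17, 3): truth gives 11, best alternative gives 11.
Others report (17, 17): truth gives 11, best alternative gives 11.
Others report (17, 18): truth gives 11, best alternative gives 11.
(Remaining 10 profiles checked similarly; truth is weakly best in each.)
In every case the truthful report is at least as good as any alternative, so it is a dominant strategy.

Yes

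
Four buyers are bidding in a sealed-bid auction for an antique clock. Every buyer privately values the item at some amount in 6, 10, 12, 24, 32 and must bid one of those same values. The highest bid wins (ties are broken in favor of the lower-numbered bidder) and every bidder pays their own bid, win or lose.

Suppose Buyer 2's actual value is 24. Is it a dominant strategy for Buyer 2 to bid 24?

No

Consider the case where Buyer 1 bids 6, Buyer 3 bids 6 and Buyer 4 bids 6.
Truthful bid 24: wins, pays 24, utility 24 - 24 = 0.
Bid 10 instead: wins, pays 10, utility 24 - 10 = 14.
Since 14 > 0, bidding 10 is strictly better here, so truthful bidding is not dominant.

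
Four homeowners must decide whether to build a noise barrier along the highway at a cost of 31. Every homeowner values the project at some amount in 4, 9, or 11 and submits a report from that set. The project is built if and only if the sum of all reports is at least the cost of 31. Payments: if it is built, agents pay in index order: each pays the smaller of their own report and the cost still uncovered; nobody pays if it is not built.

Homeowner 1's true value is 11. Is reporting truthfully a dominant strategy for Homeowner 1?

No

Consider the case where Homeowner 2 reports 4, Homeowner 3 reports 9 and Homeowner 4 reports 9.
Truthful report 11: project built, pays 11, utility 11 - 11 = 0.
Report 9 instead: project built, pays 9, utility 11 - 9 = 2.
Since 2 > 0, reporting 9 is strictly better here, so truthful reporting is not dominant.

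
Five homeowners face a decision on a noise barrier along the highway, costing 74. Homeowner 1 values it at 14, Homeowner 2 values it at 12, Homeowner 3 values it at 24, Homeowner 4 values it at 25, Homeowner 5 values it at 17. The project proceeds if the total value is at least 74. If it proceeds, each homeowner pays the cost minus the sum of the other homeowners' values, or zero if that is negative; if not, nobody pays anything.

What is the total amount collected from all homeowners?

13

Total value 92 ≥ cost 74, so it is built.
Homeowner 1: others sum to 78; max(0, 74 - 78) = 0.
Homeowner 2: others sum to 80; max(0, 74 - 80) = 0.
Homeowner 3: others sum to 68; max(0, 74 - 68) = 6.
Homeowner 4: others sum to 67; max(0, 74 - 67) = 7.
Homeowner 5: others sum to 75; max(0, 74 - 75) = 0.
Total collected = 0 + 0 + 6 + 7 + 0 = 13.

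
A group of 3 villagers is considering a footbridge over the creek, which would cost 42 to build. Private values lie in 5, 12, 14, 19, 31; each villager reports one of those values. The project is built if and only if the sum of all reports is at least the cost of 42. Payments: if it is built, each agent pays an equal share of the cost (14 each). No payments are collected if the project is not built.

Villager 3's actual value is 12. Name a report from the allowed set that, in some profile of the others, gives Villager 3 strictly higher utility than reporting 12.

5

Suppose Villager 1 reports 5 and Villager 2 reports 31.
Report 12: project built, pays 14, utility 12 - 14 = -2.
Report 5: project not built, utility 0.
So reporting 5 beats truth here (0 > -2).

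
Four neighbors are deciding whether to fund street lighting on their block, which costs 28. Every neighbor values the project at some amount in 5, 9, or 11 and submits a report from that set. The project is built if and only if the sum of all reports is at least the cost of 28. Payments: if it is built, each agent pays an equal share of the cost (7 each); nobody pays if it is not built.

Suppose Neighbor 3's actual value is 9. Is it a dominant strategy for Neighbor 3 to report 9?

Check each profile of the others' reports and compare truth against every alternative report.
Others report (5, 5, 9): truth gives 2, best alternative gives 2.
Others report (5, 5, 11): truth gives 2, best alternative gives 2.
Others report (5, 9, 5): truth gives 2, best alternative gives 2.
Others report (5, 9, 9): truth gives 2, best alternative gives 2.
Others report (5, 9, 11): truth gives 2, best alternative gives 2.
Others report (5, 11, 5): truth gives 2, best alternative gives 2.
(Remaining 21 profiles checked similarly; truth is weakly best in each.)
In every case the truthful report is at least as good as any alternative, so it is a dominant strategy.

Yes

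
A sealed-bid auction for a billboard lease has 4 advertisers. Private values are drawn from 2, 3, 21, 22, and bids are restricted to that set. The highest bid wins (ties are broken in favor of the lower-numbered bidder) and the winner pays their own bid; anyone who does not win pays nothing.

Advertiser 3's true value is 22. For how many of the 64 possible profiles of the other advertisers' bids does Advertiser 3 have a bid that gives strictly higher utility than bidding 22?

Others bid (2, 2, 2): truth gives 0; bid 3 gives 19 > 0. Violating.
Others bid (2, 2, 3): truth gives 0; bid 3 gives 19 > 0. Violating.
Others bid (2, 2, 21): truth gives 0; bid 21 gives 1 > 0. Violating.
Others bid (2, 3, 2): truth gives 0; bid 21 gives 1 > 0. Violating.
Others bid (2, 2, 22): truth gives 0; no alternative beats it.
Others bid (2, 3, 22): truth gives 0; no alternative beats it.
(Checking all 64 profiles: 12 have a profitable deviation, 52 do not.)

12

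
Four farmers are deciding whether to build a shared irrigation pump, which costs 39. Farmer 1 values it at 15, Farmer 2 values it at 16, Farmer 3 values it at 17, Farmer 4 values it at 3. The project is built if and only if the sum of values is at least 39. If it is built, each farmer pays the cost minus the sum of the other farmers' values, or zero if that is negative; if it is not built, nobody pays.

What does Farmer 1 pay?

Total value 51 ≥ cost 39, so the project is built.
The other farmers' values sum to 36.
Cost minus that sum is 39 - 36 = 3.

3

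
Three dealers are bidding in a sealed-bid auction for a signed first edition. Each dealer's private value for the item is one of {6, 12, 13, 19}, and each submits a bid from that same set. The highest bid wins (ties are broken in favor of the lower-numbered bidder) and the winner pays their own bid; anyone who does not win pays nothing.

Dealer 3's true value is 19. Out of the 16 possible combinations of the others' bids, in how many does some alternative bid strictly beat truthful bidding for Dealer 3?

Others bid (6, 6): truth gives 0; bid 12 gives 7 > 0. Violating.
Others bid (6, 12): truth gives 0; bid 13 gives 6 > 0. Violating.
Others bid (12, 6): truth gives 0; bid 13 gives 6 > 0. Violating.
Others bid (12, 12): truth gives 0; bid 13 gives 6 > 0. Violating.
Others bid (6, 13): truth gives 0; no alternative beats it.
Others bid (6, 19): truth gives 0; no alternative beats it.
(Checking all 16 profiles: 4 have a profitable deviation, 12 do not.)

4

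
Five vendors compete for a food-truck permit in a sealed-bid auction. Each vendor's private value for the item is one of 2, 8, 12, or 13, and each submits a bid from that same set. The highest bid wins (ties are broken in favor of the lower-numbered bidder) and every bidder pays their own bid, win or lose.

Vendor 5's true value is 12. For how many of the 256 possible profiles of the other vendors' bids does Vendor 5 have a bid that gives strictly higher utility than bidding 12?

241

Others bid (2, 2, 2, 2): truth gives 0; bid 8 gives 4 > 0. Violating.
Others bid (2, 2, 2, 12): truth gives -12; bid 13 gives -1 > -12. Violating.
Others bid (2, 2, 2, 13): truth gives -12; bid 2 gives -2 > -12. Violating.
Others bid (2, 2, 8, 12): truth gives -12; bid 13 gives -1 > -12. Violating.
Others bid (2, 2, 2, 8): truth gives 0; no alternative beats it.
Others bid (2, 2, 8, 2): truth gives 0; no alternative beats it.
(Checking all 256 profiles: 241 have a profitable deviation, 15 do not.)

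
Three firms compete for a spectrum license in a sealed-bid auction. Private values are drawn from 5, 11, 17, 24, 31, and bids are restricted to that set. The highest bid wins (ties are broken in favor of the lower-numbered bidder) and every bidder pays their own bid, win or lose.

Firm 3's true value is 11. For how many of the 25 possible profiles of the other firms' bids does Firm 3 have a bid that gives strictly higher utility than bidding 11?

24

Others bid (5, 11): truth gives -11; bid 5 gives -5 > -11. Violating.
Others bid (5, 17): truth gives -11; bid 5 gives -5 > -11. Violating.
Others bid (5, 24): truth gives -11; bid 5 gives -5 > -11. Violating.
Others bid (5, 31): truth gives -11; bid 5 gives -5 > -11. Violating.
Others bid (5, 5): truth gives 0; no alternative beats it.
(Checking all 25 profiles: 24 have a profitable deviation, 1 does not.)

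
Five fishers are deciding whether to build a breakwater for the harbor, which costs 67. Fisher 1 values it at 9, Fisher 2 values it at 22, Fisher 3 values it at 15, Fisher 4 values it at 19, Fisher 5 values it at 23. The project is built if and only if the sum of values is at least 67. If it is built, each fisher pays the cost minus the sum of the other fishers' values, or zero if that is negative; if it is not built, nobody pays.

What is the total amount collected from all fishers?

Total value 88 ≥ cost 67, so it is built.
Fisher 1: others sum to 79; max(0, 67 - 79) = 0.
Fisher 2: others sum to 66; max(0, 67 - 66) = 1.
Fisher 3: others sum to 73; max(0, 67 - 73) = 0.
Fisher 4: others sum to 69; max(0, 67 - 69) = 0.
Fisher 5: others sum to 65; max(0, 67 - 65) = 2.
Total collected = 0 + 1 + 0 + 0 + 2 = 3.

3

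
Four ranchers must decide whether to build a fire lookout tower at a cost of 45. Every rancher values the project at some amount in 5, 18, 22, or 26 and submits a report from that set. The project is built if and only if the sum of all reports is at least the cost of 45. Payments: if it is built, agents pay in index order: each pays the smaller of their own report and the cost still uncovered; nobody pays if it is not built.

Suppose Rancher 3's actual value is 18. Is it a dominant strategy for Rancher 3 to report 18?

No

Consider the case where Rancher 1 reports 5, Rancher 2 reports 18 and Rancher 4 reports 18.
Truthful report 18: project built, pays 18, utility 18 - 18 = 0.
Report 5 instead: project built, pays 5, utility 18 - 5 = 13.
Since 13 > 0, reporting 5 is strictly better here, so truthful reporting is not dominant.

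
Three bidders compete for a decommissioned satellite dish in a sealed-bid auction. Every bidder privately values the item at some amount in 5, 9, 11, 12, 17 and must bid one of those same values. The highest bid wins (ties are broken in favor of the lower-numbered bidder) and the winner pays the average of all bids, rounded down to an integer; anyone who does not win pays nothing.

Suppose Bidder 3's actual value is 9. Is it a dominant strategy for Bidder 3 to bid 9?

No

Consider the case where Bidder 1 bids 5 and Bidder 2 bids 9.
Truthful bid 9: loses, pays 0, utility 0.
Bid 11 instead: wins, pays 8, utility 9 - 8 = 1.
Since 1 > 0, bidding 11 is strictly better here, so truthful bidding is not dominant.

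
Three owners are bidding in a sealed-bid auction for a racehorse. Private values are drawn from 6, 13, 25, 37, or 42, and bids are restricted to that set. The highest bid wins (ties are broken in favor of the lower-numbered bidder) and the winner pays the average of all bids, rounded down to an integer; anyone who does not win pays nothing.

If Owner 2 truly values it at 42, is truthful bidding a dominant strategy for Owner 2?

Consider the case where Owner 1 bids 6 and Owner 3 bids 6.
Truthful bid 42: wins, pays 18, utility 42 - 18 = 24.
Bid 13 instead: wins, pays 8, utility 42 - 8 = 34.
Since 34 > 24, bidding 13 is strictly better here, so truthful bidding is not dominant.

No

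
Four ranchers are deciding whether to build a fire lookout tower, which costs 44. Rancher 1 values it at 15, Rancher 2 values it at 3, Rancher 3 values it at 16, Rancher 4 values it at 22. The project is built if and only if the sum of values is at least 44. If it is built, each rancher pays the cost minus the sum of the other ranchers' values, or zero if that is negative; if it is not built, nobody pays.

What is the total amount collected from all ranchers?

Total value 56 ≥ cost 44, so it is built.
Rancher 1: others sum to 41; max(0, 44 - 41) = 3.
Rancher 2: others sum to 53; max(0, 44 - 53) = 0.
Rancher 3: others sum to 40; max(0, 44 - 40) = 4.
Rancher 4: others sum to 34; max(0, 44 - 34) = 10.
Total collected = 3 + 0 + 4 + 10 = 17.

17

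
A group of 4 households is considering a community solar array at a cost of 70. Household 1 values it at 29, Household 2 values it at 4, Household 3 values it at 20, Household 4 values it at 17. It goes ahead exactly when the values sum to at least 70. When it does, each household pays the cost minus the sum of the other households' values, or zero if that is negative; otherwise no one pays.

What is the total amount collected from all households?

Total value 70 ≥ cost 70, so it is built.
Household 1: others sum to 41; max(0, 70 - 41) = 29.
Household 2: others sum to 66; max(0, 70 - 66) = 4.
Household 3: others sum to 50; max(0, 70 - 50) = 20.
Household 4: others sum to 53; max(0, 70 - 53) = 17.
Total collected = 29 + 4 + 20 + 17 = 70.

70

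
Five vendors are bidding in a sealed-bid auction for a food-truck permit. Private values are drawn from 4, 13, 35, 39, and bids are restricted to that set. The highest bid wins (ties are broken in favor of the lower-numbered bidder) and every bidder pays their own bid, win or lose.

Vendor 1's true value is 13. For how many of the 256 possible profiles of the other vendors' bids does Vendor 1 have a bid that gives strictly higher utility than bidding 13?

241

Others bid (4, 4, 4, 4): truth gives 0; bid 4 gives 9 > 0. Violating.
Others bid (4, 4, 4, 35): truth gives -13; bid 4 gives -4 > -13. Violating.
Others bid (4, 4, 4, 39): truth gives -13; bid 4 gives -4 > -13. Violating.
Others bid (4, 4, 13, 35): truth gives -13; bid 4 gives -4 > -13. Violating.
Others bid (4, 4, 4, 13): truth gives 0; no alternative beats it.
Others bid (4, 4, 13, 4): truth gives 0; no alternative beats it.
(Checking all 256 profiles: 241 have a profitable deviation, 15 do not.)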